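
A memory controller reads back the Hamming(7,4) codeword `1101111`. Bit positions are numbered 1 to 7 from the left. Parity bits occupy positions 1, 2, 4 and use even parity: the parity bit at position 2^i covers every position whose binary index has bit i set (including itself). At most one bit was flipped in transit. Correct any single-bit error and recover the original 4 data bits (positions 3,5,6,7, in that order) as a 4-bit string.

1111

s1: b1⊕b3⊕b5⊕b7 = 1⊕0⊕1⊕1 = 1
s2: b2⊕b3⊕b6⊕b7 = 1⊕0⊕1⊕1 = 1
s4: b4⊕b5⊕b6⊕b7 = 1⊕1⊕1⊕1 = 0
Syndrome (s4...s1) = 011 → position 3.
Flip bit 3: corrected codeword = 1111111
Data bits at positions 3,5,6,7: 1111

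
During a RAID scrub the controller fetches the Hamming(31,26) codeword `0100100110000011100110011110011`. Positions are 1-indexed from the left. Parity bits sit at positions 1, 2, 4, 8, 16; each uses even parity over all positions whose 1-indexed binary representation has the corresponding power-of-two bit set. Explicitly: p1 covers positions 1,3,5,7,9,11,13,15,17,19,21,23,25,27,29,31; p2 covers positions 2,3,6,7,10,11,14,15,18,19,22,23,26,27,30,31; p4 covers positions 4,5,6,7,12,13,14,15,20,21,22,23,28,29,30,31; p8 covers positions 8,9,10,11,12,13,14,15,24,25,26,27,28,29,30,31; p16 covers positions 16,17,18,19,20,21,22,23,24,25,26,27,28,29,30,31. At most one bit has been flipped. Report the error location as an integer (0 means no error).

s1: b1⊕b3⊕b5⊕b7⊕b9⊕b11⊕b13⊕b15⊕b17⊕b19⊕b21⊕b23⊕b25⊕b27⊕b29⊕b31 = 0⊕0⊕1⊕0⊕1⊕0⊕0⊕1⊕1⊕0⊕1⊕0⊕1⊕1⊕0⊕1 = 0
s2: b2⊕b3⊕b6⊕b7⊕b10⊕b11⊕b14⊕b15⊕b18⊕b19⊕b22⊕b23⊕b26⊕b27⊕b30⊕b31 = 1⊕0⊕0⊕0⊕0⊕0⊕0⊕1⊕0⊕0⊕0⊕0⊕1⊕1⊕1⊕1 = 0
s4: b4⊕b5⊕b6⊕b7⊕b12⊕b13⊕b14⊕b15⊕b20⊕b21⊕b22⊕b23⊕b28⊕b29⊕b30⊕b31 = 0⊕1⊕0⊕0⊕0⊕0⊕0⊕1⊕1⊕1⊕0⊕0⊕0⊕0⊕1⊕1 = 0
s8: b8⊕b9⊕b10⊕b11⊕b12⊕b13⊕b14⊕b15⊕b24⊕b25⊕b26⊕b27⊕b28⊕b29⊕b30⊕b31 = 1⊕1⊕0⊕0⊕0⊕0⊕0⊕1⊕1⊕1⊕1⊕1⊕0⊕0⊕1⊕1 = 1
s16: b16⊕b17⊕b18⊕b19⊕b20⊕b21⊕b22⊕b23⊕b24⊕b25⊕b26⊕b27⊕b28⊕b29⊕b30⊕b31 = 1⊕1⊕0⊕0⊕1⊕1⊕0⊕0⊕1⊕1⊕1⊕1⊕0⊕0⊕1⊕1 = 0
Syndrome (s16...s1) = 01000 → position 8.

8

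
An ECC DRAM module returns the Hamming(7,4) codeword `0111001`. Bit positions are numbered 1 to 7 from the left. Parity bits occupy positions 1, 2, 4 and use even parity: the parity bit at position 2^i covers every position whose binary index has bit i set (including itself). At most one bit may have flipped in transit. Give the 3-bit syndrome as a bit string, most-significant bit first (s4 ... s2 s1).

010

s1: b1⊕b3⊕b5⊕b7 = 0⊕1⊕0⊕1 = 0
s2: b2⊕b3⊕b6⊕b7 = 1⊕1⊕0⊕1 = 1
s4: b4⊕b5⊕b6⊕b7 = 1⊕0⊕0⊕1 = 0
Syndrome (s4...s1) = 010 → position 2.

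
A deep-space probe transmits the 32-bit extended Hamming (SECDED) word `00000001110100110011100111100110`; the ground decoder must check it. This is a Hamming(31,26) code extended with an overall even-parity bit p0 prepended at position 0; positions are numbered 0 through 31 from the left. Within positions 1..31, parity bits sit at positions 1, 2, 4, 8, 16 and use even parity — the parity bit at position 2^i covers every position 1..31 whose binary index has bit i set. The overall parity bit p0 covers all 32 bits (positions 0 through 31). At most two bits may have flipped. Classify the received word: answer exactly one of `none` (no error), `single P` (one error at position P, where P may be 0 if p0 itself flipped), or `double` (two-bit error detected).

single 22

s1: b1⊕b3⊕b5⊕b7⊕b9⊕b11⊕b13⊕b15⊕b17⊕b19⊕b21⊕b23⊕b25⊕b27⊕b29⊕b31 = 0⊕0⊕0⊕1⊕1⊕1⊕0⊕1⊕0⊕1⊕0⊕1⊕1⊕0⊕1⊕0 = 0
s2: b2⊕b3⊕b6⊕b7⊕b10⊕b11⊕b14⊕b15⊕b18⊕b19⊕b22⊕b23⊕b26⊕b27⊕b30⊕b31 = 0⊕0⊕0⊕1⊕0⊕1⊕1⊕1⊕1⊕1⊕0⊕1⊕1⊕0⊕1⊕0 = 1
s4: b4⊕b5⊕b6⊕b7⊕b12⊕b13⊕b14⊕b15⊕b20⊕b21⊕b22⊕b23⊕b28⊕b29⊕b30⊕b31 = 0⊕0⊕0⊕1⊕0⊕0⊕1⊕1⊕1⊕0⊕0⊕1⊕0⊕1⊕1⊕0 = 1
s8: b8⊕b9⊕b10⊕b11⊕b12⊕b13⊕b14⊕b15⊕b24⊕b25⊕b26⊕b27⊕b28⊕b29⊕b30⊕b31 = 1⊕1⊕0⊕1⊕0⊕0⊕1⊕1⊕1⊕1⊕1⊕0⊕0⊕1⊕1⊕0 = 0
s16: b16⊕b17⊕b18⊕b19⊕b20⊕b21⊕b22⊕b23⊕b24⊕b25⊕b26⊕b27⊕b28⊕b29⊕b30⊕b31 = 0⊕0⊕1⊕1⊕1⊕0⊕0⊕1⊕1⊕1⊕1⊕0⊕0⊕1⊕1⊕0 = 1
Syndrome (s16...s1) = 10110 → position 22.
Overall parity (XOR of all 32 bits, including p0): 0⊕0⊕0⊕0⊕0⊕0⊕0⊕1⊕1⊕1⊕0⊕1⊕0⊕0⊕1⊕1⊕0⊕0⊕1⊕1⊕1⊕0⊕0⊕1⊕1⊕1⊕1⊕0⊕0⊕1⊕1⊕0 = 1
Overall=1, syndrome position=22 → single-bit error at position 22.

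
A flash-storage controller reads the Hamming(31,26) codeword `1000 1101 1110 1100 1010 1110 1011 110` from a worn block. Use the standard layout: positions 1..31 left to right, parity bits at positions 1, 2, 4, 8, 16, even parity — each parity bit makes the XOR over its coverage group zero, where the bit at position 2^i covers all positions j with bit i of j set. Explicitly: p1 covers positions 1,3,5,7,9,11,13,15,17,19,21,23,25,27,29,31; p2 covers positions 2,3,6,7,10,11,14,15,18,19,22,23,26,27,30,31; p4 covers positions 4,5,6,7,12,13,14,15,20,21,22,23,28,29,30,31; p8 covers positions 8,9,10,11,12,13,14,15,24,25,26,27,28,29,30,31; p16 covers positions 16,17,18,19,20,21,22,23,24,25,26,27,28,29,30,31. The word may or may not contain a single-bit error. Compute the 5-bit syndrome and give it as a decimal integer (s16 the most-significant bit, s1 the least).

s1: b1⊕b3⊕b5⊕b7⊕b9⊕b11⊕b13⊕b15⊕b17⊕b19⊕b21⊕b23⊕b25⊕b27⊕b29⊕b31 = 1⊕0⊕1⊕0⊕1⊕1⊕1⊕0⊕1⊕1⊕1⊕1⊕1⊕1⊕1⊕0 = 0
s2: b2⊕b3⊕b6⊕b7⊕b10⊕b11⊕b14⊕b15⊕b18⊕b19⊕b22⊕b23⊕b26⊕b27⊕b30⊕b31 = 0⊕0⊕1⊕0⊕1⊕1⊕1⊕0⊕0⊕1⊕1⊕1⊕0⊕1⊕1⊕0 = 1
s4: b4⊕b5⊕b6⊕b7⊕b12⊕b13⊕b14⊕b15⊕b20⊕b21⊕b22⊕b23⊕b28⊕b29⊕b30⊕b31 = 0⊕1⊕1⊕0⊕0⊕1⊕1⊕0⊕0⊕1⊕1⊕1⊕1⊕1⊕1⊕0 = 0
s8: b8⊕b9⊕b10⊕b11⊕b12⊕b13⊕b14⊕b15⊕b24⊕b25⊕b26⊕b27⊕b28⊕b29⊕b30⊕b31 = 1⊕1⊕1⊕1⊕0⊕1⊕1⊕0⊕0⊕1⊕0⊕1⊕1⊕1⊕1⊕0 = 1
s16: b16⊕b17⊕b18⊕b19⊕b20⊕b21⊕b22⊕b23⊕b24⊕b25⊕b26⊕b27⊕b28⊕b29⊕b30⊕b31 = 0⊕1⊕0⊕1⊕0⊕1⊕1⊕1⊕0⊕1⊕0⊕1⊕1⊕1⊕1⊕0 = 0
Syndrome (s16...s1) = 01010 → position 10.

10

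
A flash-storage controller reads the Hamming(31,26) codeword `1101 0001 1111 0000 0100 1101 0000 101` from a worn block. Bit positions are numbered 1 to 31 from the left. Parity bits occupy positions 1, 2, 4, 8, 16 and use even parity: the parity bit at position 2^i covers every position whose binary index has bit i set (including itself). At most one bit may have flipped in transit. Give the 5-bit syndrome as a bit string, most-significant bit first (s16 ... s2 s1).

s1: b1⊕b3⊕b5⊕b7⊕b9⊕b11⊕b13⊕b15⊕b17⊕b19⊕b21⊕b23⊕b25⊕b27⊕b29⊕b31 = 1⊕0⊕0⊕0⊕1⊕1⊕0⊕0⊕0⊕0⊕1⊕0⊕0⊕0⊕1⊕1 = 0
s2: b2⊕b3⊕b6⊕b7⊕b10⊕b11⊕b14⊕b15⊕b18⊕b19⊕b22⊕b23⊕b26⊕b27⊕b30⊕b31 = 1⊕0⊕0⊕0⊕1⊕1⊕0⊕0⊕1⊕0⊕1⊕0⊕0⊕0⊕0⊕1 = 0
s4: b4⊕b5⊕b6⊕b7⊕b12⊕b13⊕b14⊕b15⊕b20⊕b21⊕b22⊕b23⊕b28⊕b29⊕b30⊕b31 = 1⊕0⊕0⊕0⊕1⊕0⊕0⊕0⊕0⊕1⊕1⊕0⊕0⊕1⊕0⊕1 = 0
s8: b8⊕b9⊕b10⊕b11⊕b12⊕b13⊕b14⊕b15⊕b24⊕b25⊕b26⊕b27⊕b28⊕b29⊕b30⊕b31 = 1⊕1⊕1⊕1⊕1⊕0⊕0⊕0⊕1⊕0⊕0⊕0⊕0⊕1⊕0⊕1 = 0
s16: b16⊕b17⊕b18⊕b19⊕b20⊕b21⊕b22⊕b23⊕b24⊕b25⊕b26⊕b27⊕b28⊕b29⊕b30⊕b31 = 0⊕0⊕1⊕0⊕0⊕1⊕1⊕0⊕1⊕0⊕0⊕0⊕0⊕1⊕0⊕1 = 0
Syndrome (s16...s1) = 00000 → position 0 (no error).

00000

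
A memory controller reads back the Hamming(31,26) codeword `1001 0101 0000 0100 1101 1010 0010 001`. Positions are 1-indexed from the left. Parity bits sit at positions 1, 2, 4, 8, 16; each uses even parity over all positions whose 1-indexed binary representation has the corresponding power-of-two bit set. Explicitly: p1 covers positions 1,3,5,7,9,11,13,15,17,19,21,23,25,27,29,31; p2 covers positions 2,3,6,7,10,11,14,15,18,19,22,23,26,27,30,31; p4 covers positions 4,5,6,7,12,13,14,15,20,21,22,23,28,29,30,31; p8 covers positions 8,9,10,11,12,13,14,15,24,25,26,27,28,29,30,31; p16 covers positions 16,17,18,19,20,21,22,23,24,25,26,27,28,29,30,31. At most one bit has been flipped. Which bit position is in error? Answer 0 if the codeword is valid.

20

s1: b1⊕b3⊕b5⊕b7⊕b9⊕b11⊕b13⊕b15⊕b17⊕b19⊕b21⊕b23⊕b25⊕b27⊕b29⊕b31 = 1⊕0⊕0⊕0⊕0⊕0⊕0⊕0⊕1⊕0⊕1⊕1⊕0⊕1⊕0⊕1 = 0
s2: b2⊕b3⊕b6⊕b7⊕b10⊕b11⊕b14⊕b15⊕b18⊕b19⊕b22⊕b23⊕b26⊕b27⊕b30⊕b31 = 0⊕0⊕1⊕0⊕0⊕0⊕1⊕0⊕1⊕0⊕0⊕1⊕0⊕1⊕0⊕1 = 0
s4: b4⊕b5⊕b6⊕b7⊕b12⊕b13⊕b14⊕b15⊕b20⊕b21⊕b22⊕b23⊕b28⊕b29⊕b30⊕b31 = 1⊕0⊕1⊕0⊕0⊕0⊕1⊕0⊕1⊕1⊕0⊕1⊕0⊕0⊕0⊕1 = 1
s8: b8⊕b9⊕b10⊕b11⊕b12⊕b13⊕b14⊕b15⊕b24⊕b25⊕b26⊕b27⊕b28⊕b29⊕b30⊕b31 = 1⊕0⊕0⊕0⊕0⊕0⊕1⊕0⊕0⊕0⊕0⊕1⊕0⊕0⊕0⊕1 = 0
s16: b16⊕b17⊕b18⊕b19⊕b20⊕b21⊕b22⊕b23⊕b24⊕b25⊕b26⊕b27⊕b28⊕b29⊕b30⊕b31 = 0⊕1⊕1⊕0⊕1⊕1⊕0⊕1⊕0⊕0⊕0⊕1⊕0⊕0⊕0⊕1 = 1
Syndrome (s16...s1) = 10100 → position 20.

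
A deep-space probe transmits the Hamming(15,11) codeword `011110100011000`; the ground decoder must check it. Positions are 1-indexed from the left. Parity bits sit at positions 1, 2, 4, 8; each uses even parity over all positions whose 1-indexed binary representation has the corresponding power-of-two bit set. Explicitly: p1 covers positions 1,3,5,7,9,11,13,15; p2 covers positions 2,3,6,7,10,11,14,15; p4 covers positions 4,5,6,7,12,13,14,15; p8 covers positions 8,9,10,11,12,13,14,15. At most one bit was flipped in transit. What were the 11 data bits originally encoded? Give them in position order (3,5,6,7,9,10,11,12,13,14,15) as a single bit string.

s1: b1⊕b3⊕b5⊕b7⊕b9⊕b11⊕b13⊕b15 = 0⊕1⊕1⊕1⊕0⊕1⊕0⊕0 = 0
s2: b2⊕b3⊕b6⊕b7⊕b10⊕b11⊕b14⊕b15 = 1⊕1⊕0⊕1⊕0⊕1⊕0⊕0 = 0
s4: b4⊕b5⊕b6⊕b7⊕b12⊕b13⊕b14⊕b15 = 1⊕1⊕0⊕1⊕1⊕0⊕0⊕0 = 0
s8: b8⊕b9⊕b10⊕b11⊕b12⊕b13⊕b14⊕b15 = 0⊕0⊕0⊕1⊕1⊕0⊕0⊕0 = 0
Syndrome (s8...s1) = 0000 → position 0 (no error).
No correction needed.
Data bits at positions 3,5,6,7,9,10,11,12,13,14,15: 11010011000

11010011000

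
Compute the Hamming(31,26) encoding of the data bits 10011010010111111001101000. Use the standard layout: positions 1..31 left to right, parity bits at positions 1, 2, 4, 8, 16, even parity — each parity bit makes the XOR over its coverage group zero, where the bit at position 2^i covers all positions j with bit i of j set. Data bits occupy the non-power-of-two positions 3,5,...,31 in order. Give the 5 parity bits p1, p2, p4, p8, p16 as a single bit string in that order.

00001

Place data bits at non-power-of-two positions: b3=1, b5=0, b6=0, b7=1, b9=1, b10=0, b11=1, b12=0, b13=0, b14=1, b15=0, b17=1, b18=1, b19=1, b20=1, b21=1, b22=1, b23=0, b24=0, b25=1, b26=1, b27=0, b28=1, b29=0, b30=0, b31=0.
p1 = XOR of data positions {3,5,7,9,11,13,15,17,19,21,23,25,27,29,31} = 1⊕0⊕1⊕1⊕1⊕0⊕0⊕1⊕1⊕1⊕0⊕1⊕0⊕0⊕0 = 0
p2 = XOR of data positions {3,6,7,10,11,14,15,18,19,22,23,26,27,30,31} = 1⊕0⊕1⊕0⊕1⊕1⊕0⊕1⊕1⊕1⊕0⊕1⊕0⊕0⊕0 = 0
p4 = XOR of data positions {5,6,7,12,13,14,15,20,21,22,23,28,29,30,31} = 0⊕0⊕1⊕0⊕0⊕1⊕0⊕1⊕1⊕1⊕0⊕1⊕0⊕0⊕0 = 0
p8 = XOR of data positions {9,10,11,12,13,14,15,24,25,26,27,28,29,30,31} = 1⊕0⊕1⊕0⊕0⊕1⊕0⊕0⊕1⊕1⊕0⊕1⊕0⊕0⊕0 = 0
p16 = XOR of data positions {17,18,19,20,21,22,23,24,25,26,27,28,29,30,31} = 1⊕1⊕1⊕1⊕1⊕1⊕0⊕0⊕1⊕1⊕0⊕1⊕0⊕0⊕0 = 1
Parity bits p1,p2,p4,p8,p16 = 00001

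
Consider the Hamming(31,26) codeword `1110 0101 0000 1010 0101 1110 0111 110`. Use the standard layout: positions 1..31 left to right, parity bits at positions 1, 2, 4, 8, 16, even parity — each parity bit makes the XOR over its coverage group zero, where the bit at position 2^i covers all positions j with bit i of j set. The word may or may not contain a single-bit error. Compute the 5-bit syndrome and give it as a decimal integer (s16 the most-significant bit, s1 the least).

s1: b1⊕b3⊕b5⊕b7⊕b9⊕b11⊕b13⊕b15⊕b17⊕b19⊕b21⊕b23⊕b25⊕b27⊕b29⊕b31 = 1⊕1⊕0⊕0⊕0⊕0⊕1⊕1⊕0⊕0⊕1⊕1⊕0⊕1⊕1⊕0 = 0
s2: b2⊕b3⊕b6⊕b7⊕b10⊕b11⊕b14⊕b15⊕b18⊕b19⊕b22⊕b23⊕b26⊕b27⊕b30⊕b31 = 1⊕1⊕1⊕0⊕0⊕0⊕0⊕1⊕1⊕0⊕1⊕1⊕1⊕1⊕1⊕0 = 0
s4: b4⊕b5⊕b6⊕b7⊕b12⊕b13⊕b14⊕b15⊕b20⊕b21⊕b22⊕b23⊕b28⊕b29⊕b30⊕b31 = 0⊕0⊕1⊕0⊕0⊕1⊕0⊕1⊕1⊕1⊕1⊕1⊕1⊕1⊕1⊕0 = 0
s8: b8⊕b9⊕b10⊕b11⊕b12⊕b13⊕b14⊕b15⊕b24⊕b25⊕b26⊕b27⊕b28⊕b29⊕b30⊕b31 = 1⊕0⊕0⊕0⊕0⊕1⊕0⊕1⊕0⊕0⊕1⊕1⊕1⊕1⊕1⊕0 = 0
s16: b16⊕b17⊕b18⊕b19⊕b20⊕b21⊕b22⊕b23⊕b24⊕b25⊕b26⊕b27⊕b28⊕b29⊕b30⊕b31 = 0⊕0⊕1⊕0⊕1⊕1⊕1⊕1⊕0⊕0⊕1⊕1⊕1⊕1⊕1⊕0 = 0
Syndrome (s16...s1) = 00000 → position 0 (no error).

0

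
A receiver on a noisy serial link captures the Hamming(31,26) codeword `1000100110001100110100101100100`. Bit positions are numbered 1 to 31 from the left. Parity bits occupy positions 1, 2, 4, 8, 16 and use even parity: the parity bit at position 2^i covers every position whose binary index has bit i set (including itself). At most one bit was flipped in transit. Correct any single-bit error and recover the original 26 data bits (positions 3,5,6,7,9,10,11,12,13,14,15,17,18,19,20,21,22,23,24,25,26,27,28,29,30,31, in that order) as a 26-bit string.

s1: b1⊕b3⊕b5⊕b7⊕b9⊕b11⊕b13⊕b15⊕b17⊕b19⊕b21⊕b23⊕b25⊕b27⊕b29⊕b31 = 1⊕0⊕1⊕0⊕1⊕0⊕1⊕0⊕1⊕0⊕0⊕1⊕1⊕0⊕1⊕0 = 0
s2: b2⊕b3⊕b6⊕b7⊕b10⊕b11⊕b14⊕b15⊕b18⊕b19⊕b22⊕b23⊕b26⊕b27⊕b30⊕b31 = 0⊕0⊕0⊕0⊕0⊕0⊕1⊕0⊕1⊕0⊕0⊕1⊕1⊕0⊕0⊕0 = 0
s4: b4⊕b5⊕b6⊕b7⊕b12⊕b13⊕b14⊕b15⊕b20⊕b21⊕b22⊕b23⊕b28⊕b29⊕b30⊕b31 = 0⊕1⊕0⊕0⊕0⊕1⊕1⊕0⊕1⊕0⊕0⊕1⊕0⊕1⊕0⊕0 = 0
s8: b8⊕b9⊕b10⊕b11⊕b12⊕b13⊕b14⊕b15⊕b24⊕b25⊕b26⊕b27⊕b28⊕b29⊕b30⊕b31 = 1⊕1⊕0⊕0⊕0⊕1⊕1⊕0⊕0⊕1⊕1⊕0⊕0⊕1⊕0⊕0 = 1
s16: b16⊕b17⊕b18⊕b19⊕b20⊕b21⊕b22⊕b23⊕b24⊕b25⊕b26⊕b27⊕b28⊕b29⊕b30⊕b31 = 0⊕1⊕1⊕0⊕1⊕0⊕0⊕1⊕0⊕1⊕1⊕0⊕0⊕1⊕0⊕0 = 1
Syndrome (s16...s1) = 11000 → position 24.
Flip bit 24: corrected codeword = 1000100110001100110100111100100
Data bits at positions 3,5,6,7,9,10,11,12,13,14,15,17,18,19,20,21,22,23,24,25,26,27,28,29,30,31: 01001000110110100111100100

01001000110110100111100100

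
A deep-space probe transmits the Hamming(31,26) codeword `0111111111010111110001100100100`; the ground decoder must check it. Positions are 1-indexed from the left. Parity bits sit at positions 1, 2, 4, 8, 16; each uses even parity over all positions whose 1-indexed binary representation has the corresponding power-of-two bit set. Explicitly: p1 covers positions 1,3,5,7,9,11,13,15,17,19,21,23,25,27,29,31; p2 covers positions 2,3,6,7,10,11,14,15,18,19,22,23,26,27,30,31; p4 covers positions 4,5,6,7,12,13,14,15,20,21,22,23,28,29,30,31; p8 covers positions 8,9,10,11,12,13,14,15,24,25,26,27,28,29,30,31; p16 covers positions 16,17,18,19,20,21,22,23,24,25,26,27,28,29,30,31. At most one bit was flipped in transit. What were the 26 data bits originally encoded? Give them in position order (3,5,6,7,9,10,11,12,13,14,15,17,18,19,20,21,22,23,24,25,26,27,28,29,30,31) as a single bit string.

s1: b1⊕b3⊕b5⊕b7⊕b9⊕b11⊕b13⊕b15⊕b17⊕b19⊕b21⊕b23⊕b25⊕b27⊕b29⊕b31 = 0⊕1⊕1⊕1⊕1⊕0⊕0⊕1⊕1⊕0⊕0⊕1⊕0⊕0⊕1⊕0 = 0
s2: b2⊕b3⊕b6⊕b7⊕b10⊕b11⊕b14⊕b15⊕b18⊕b19⊕b22⊕b23⊕b26⊕b27⊕b30⊕b31 = 1⊕1⊕1⊕1⊕1⊕0⊕1⊕1⊕1⊕0⊕1⊕1⊕1⊕0⊕0⊕0 = 1
s4: b4⊕b5⊕b6⊕b7⊕b12⊕b13⊕b14⊕b15⊕b20⊕b21⊕b22⊕b23⊕b28⊕b29⊕b30⊕b31 = 1⊕1⊕1⊕1⊕1⊕0⊕1⊕1⊕0⊕0⊕1⊕1⊕0⊕1⊕0⊕0 = 0
s8: b8⊕b9⊕b10⊕b11⊕b12⊕b13⊕b14⊕b15⊕b24⊕b25⊕b26⊕b27⊕b28⊕b29⊕b30⊕b31 = 1⊕1⊕1⊕0⊕1⊕0⊕1⊕1⊕0⊕0⊕1⊕0⊕0⊕1⊕0⊕0 = 0
s16: b16⊕b17⊕b18⊕b19⊕b20⊕b21⊕b22⊕b23⊕b24⊕b25⊕b26⊕b27⊕b28⊕b29⊕b30⊕b31 = 1⊕1⊕1⊕0⊕0⊕0⊕1⊕1⊕0⊕0⊕1⊕0⊕0⊕1⊕0⊕0 = 1
Syndrome (s16...s1) = 10010 → position 18.
Flip bit 18: corrected codeword = 0111111111010111100001100100100
Data bits at positions 3,5,6,7,9,10,11,12,13,14,15,17,18,19,20,21,22,23,24,25,26,27,28,29,30,31: 11111101011100001100100100

11111101011100001100100100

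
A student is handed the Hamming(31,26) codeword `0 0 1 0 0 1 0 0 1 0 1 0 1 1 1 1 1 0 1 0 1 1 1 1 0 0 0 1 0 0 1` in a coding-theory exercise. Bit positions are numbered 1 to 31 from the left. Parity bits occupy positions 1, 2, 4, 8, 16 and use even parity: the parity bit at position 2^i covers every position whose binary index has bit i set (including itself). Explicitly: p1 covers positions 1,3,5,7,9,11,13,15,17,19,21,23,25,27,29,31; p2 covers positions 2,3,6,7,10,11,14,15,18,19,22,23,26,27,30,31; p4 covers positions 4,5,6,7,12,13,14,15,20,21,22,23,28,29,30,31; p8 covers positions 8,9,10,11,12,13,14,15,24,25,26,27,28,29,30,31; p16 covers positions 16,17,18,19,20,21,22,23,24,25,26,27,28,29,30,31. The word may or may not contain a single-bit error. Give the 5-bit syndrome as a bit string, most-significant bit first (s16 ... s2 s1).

s1: b1⊕b3⊕b5⊕b7⊕b9⊕b11⊕b13⊕b15⊕b17⊕b19⊕b21⊕b23⊕b25⊕b27⊕b29⊕b31 = 0⊕1⊕0⊕0⊕1⊕1⊕1⊕1⊕1⊕1⊕1⊕1⊕0⊕0⊕0⊕1 = 0
s2: b2⊕b3⊕b6⊕b7⊕b10⊕b11⊕b14⊕b15⊕b18⊕b19⊕b22⊕b23⊕b26⊕b27⊕b30⊕b31 = 0⊕1⊕1⊕0⊕0⊕1⊕1⊕1⊕0⊕1⊕1⊕1⊕0⊕0⊕0⊕1 = 1
s4: b4⊕b5⊕b6⊕b7⊕b12⊕b13⊕b14⊕b15⊕b20⊕b21⊕b22⊕b23⊕b28⊕b29⊕b30⊕b31 = 0⊕0⊕1⊕0⊕0⊕1⊕1⊕1⊕0⊕1⊕1⊕1⊕1⊕0⊕0⊕1 = 1
s8: b8⊕b9⊕b10⊕b11⊕b12⊕b13⊕b14⊕b15⊕b24⊕b25⊕b26⊕b27⊕b28⊕b29⊕b30⊕b31 = 0⊕1⊕0⊕1⊕0⊕1⊕1⊕1⊕1⊕0⊕0⊕0⊕1⊕0⊕0⊕1 = 0
s16: b16⊕b17⊕b18⊕b19⊕b20⊕b21⊕b22⊕b23⊕b24⊕b25⊕b26⊕b27⊕b28⊕b29⊕b30⊕b31 = 1⊕1⊕0⊕1⊕0⊕1⊕1⊕1⊕1⊕0⊕0⊕0⊕1⊕0⊕0⊕1 = 1
Syndrome (s16...s1) = 10110 → position 22.

10110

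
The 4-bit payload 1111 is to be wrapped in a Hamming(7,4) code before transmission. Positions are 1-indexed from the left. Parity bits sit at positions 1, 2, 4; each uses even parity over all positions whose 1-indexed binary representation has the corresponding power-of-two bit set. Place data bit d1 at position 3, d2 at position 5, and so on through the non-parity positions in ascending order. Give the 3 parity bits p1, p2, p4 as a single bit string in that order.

111

Place data bits at non-power-of-two positions: b3=1, b5=1, b6=1, b7=1.
p1 = XOR of data positions {3,5,7} = 1⊕1⊕1 = 1
p2 = XOR of data positions {3,6,7} = 1⊕1⊕1 = 1
p4 = XOR of data positions {5,6,7} = 1⊕1⊕1 = 1
Parity bits p1,p2,p4 = 111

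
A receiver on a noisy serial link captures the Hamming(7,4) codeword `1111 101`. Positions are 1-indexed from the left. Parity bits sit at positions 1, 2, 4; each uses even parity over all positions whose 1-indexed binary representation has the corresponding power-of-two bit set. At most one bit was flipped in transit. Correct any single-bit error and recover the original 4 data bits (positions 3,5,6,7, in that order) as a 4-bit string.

s1: b1⊕b3⊕b5⊕b7 = 1⊕1⊕1⊕1 = 0
s2: b2⊕b3⊕b6⊕b7 = 1⊕1⊕0⊕1 = 1
s4: b4⊕b5⊕b6⊕b7 = 1⊕1⊕0⊕1 = 1
Syndrome (s4...s1) = 110 → position 6.
Flip bit 6: corrected codeword = 1111111
Data bits at positions 3,5,6,7: 1111

1111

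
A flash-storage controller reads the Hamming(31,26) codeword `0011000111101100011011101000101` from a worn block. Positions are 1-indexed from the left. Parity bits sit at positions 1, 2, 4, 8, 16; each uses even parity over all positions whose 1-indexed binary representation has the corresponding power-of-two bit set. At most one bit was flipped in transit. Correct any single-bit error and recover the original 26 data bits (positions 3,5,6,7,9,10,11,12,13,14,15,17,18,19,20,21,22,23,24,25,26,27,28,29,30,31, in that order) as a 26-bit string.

s1: b1⊕b3⊕b5⊕b7⊕b9⊕b11⊕b13⊕b15⊕b17⊕b19⊕b21⊕b23⊕b25⊕b27⊕b29⊕b31 = 0⊕1⊕0⊕0⊕1⊕1⊕1⊕0⊕0⊕1⊕1⊕1⊕1⊕0⊕1⊕1 = 0
s2: b2⊕b3⊕b6⊕b7⊕b10⊕b11⊕b14⊕b15⊕b18⊕b19⊕b22⊕b23⊕b26⊕b27⊕b30⊕b31 = 0⊕1⊕0⊕0⊕1⊕1⊕1⊕0⊕1⊕1⊕1⊕1⊕0⊕0⊕0⊕1 = 1
s4: b4⊕b5⊕b6⊕b7⊕b12⊕b13⊕b14⊕b15⊕b20⊕b21⊕b22⊕b23⊕b28⊕b29⊕b30⊕b31 = 1⊕0⊕0⊕0⊕0⊕1⊕1⊕0⊕0⊕1⊕1⊕1⊕0⊕1⊕0⊕1 = 0
s8: b8⊕b9⊕b10⊕b11⊕b12⊕b13⊕b14⊕b15⊕b24⊕b25⊕b26⊕b27⊕b28⊕b29⊕b30⊕b31 = 1⊕1⊕1⊕1⊕0⊕1⊕1⊕0⊕0⊕1⊕0⊕0⊕0⊕1⊕0⊕1 = 1
s16: b16⊕b17⊕b18⊕b19⊕b20⊕b21⊕b22⊕b23⊕b24⊕b25⊕b26⊕b27⊕b28⊕b29⊕b30⊕b31 = 0⊕0⊕1⊕1⊕0⊕1⊕1⊕1⊕0⊕1⊕0⊕0⊕0⊕1⊕0⊕1 = 0
Syndrome (s16...s1) = 01010 → position 10.
Flip bit 10: corrected codeword = 0011000110101100011011101000101
Data bits at positions 3,5,6,7,9,10,11,12,13,14,15,17,18,19,20,21,22,23,24,25,26,27,28,29,30,31: 10001010110011011101000101

10001010110011011101000101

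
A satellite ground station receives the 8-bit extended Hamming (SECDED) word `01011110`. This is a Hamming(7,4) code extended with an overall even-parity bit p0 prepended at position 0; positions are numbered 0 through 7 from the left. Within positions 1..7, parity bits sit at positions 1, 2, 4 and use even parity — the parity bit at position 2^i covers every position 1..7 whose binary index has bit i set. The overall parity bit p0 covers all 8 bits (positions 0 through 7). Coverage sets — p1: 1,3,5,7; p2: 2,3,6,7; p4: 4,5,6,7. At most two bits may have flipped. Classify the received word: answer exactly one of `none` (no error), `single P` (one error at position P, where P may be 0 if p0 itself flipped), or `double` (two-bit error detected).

single 5

s1: b1⊕b3⊕b5⊕b7 = 1⊕1⊕1⊕0 = 1
s2: b2⊕b3⊕b6⊕b7 = 0⊕1⊕1⊕0 = 0
s4: b4⊕b5⊕b6⊕b7 = 1⊕1⊕1⊕0 = 1
Syndrome (s4...s1) = 101 → position 5.
Overall parity (XOR of all 8 bits, including p0): 0⊕1⊕0⊕1⊕1⊕1⊕1⊕0 = 1
Overall=1, syndrome position=5 → single-bit error at position 5.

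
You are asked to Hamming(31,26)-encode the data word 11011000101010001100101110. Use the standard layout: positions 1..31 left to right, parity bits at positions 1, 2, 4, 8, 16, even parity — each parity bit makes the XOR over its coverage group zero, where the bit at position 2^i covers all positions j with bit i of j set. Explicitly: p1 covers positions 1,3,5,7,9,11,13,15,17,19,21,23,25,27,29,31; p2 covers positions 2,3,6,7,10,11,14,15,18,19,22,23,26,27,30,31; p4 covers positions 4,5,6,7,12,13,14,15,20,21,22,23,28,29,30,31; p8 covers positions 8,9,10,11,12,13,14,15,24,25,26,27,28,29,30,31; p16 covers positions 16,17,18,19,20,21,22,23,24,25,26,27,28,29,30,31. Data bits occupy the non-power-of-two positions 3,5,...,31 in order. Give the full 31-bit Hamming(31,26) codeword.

Place data bits at non-power-of-two positions: b3=1, b5=1, b6=0, b7=1, b9=1, b10=0, b11=0, b12=0, b13=1, b14=0, b15=1, b17=0, b18=1, b19=0, b20=0, b21=0, b22=1, b23=1, b24=0, b25=0, b26=1, b27=0, b28=1, b29=1, b30=1, b31=0.
p1 = XOR of data positions {3,5,7,9,11,13,15,17,19,21,23,25,27,29,31} = 1⊕1⊕1⊕1⊕0⊕1⊕1⊕0⊕0⊕0⊕1⊕0⊕0⊕1⊕0 = 0
p2 = XOR of data positions {3,6,7,10,11,14,15,18,19,22,23,26,27,30,31} = 1⊕0⊕1⊕0⊕0⊕0⊕1⊕1⊕0⊕1⊕1⊕1⊕0⊕1⊕0 = 0
p4 = XOR of data positions {5,6,7,12,13,14,15,20,21,22,23,28,29,30,31} = 1⊕0⊕1⊕0⊕1⊕0⊕1⊕0⊕0⊕1⊕1⊕1⊕1⊕1⊕0 = 1
p8 = XOR of data positions {9,10,11,12,13,14,15,24,25,26,27,28,29,30,31} = 1⊕0⊕0⊕0⊕1⊕0⊕1⊕0⊕0⊕1⊕0⊕1⊕1⊕1⊕0 = 1
p16 = XOR of data positions {17,18,19,20,21,22,23,24,25,26,27,28,29,30,31} = 0⊕1⊕0⊕0⊕0⊕1⊕1⊕0⊕0⊕1⊕0⊕1⊕1⊕1⊕0 = 1
Codeword b1..b31 = 0011101110001011010001100101110

0011101110001011010001100101110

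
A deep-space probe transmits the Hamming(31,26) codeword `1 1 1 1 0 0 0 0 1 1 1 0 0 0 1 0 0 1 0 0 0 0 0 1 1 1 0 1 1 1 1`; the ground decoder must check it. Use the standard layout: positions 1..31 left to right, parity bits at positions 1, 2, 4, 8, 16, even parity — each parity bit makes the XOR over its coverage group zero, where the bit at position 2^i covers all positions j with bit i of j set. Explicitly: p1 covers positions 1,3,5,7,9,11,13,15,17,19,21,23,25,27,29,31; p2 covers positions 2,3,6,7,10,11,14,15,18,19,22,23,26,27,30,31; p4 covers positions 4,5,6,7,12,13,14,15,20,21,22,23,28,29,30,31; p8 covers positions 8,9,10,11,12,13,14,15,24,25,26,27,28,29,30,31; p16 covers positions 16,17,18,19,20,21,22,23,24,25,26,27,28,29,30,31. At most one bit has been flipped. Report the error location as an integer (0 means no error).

s1: b1⊕b3⊕b5⊕b7⊕b9⊕b11⊕b13⊕b15⊕b17⊕b19⊕b21⊕b23⊕b25⊕b27⊕b29⊕b31 = 1⊕1⊕0⊕0⊕1⊕1⊕0⊕1⊕0⊕0⊕0⊕0⊕1⊕0⊕1⊕1 = 0
s2: b2⊕b3⊕b6⊕b7⊕b10⊕b11⊕b14⊕b15⊕b18⊕b19⊕b22⊕b23⊕b26⊕b27⊕b30⊕b31 = 1⊕1⊕0⊕0⊕1⊕1⊕0⊕1⊕1⊕0⊕0⊕0⊕1⊕0⊕1⊕1 = 1
s4: b4⊕b5⊕b6⊕b7⊕b12⊕b13⊕b14⊕b15⊕b20⊕b21⊕b22⊕b23⊕b28⊕b29⊕b30⊕b31 = 1⊕0⊕0⊕0⊕0⊕0⊕0⊕1⊕0⊕0⊕0⊕0⊕1⊕1⊕1⊕1 = 0
s8: b8⊕b9⊕b10⊕b11⊕b12⊕b13⊕b14⊕b15⊕b24⊕b25⊕b26⊕b27⊕b28⊕b29⊕b30⊕b31 = 0⊕1⊕1⊕1⊕0⊕0⊕0⊕1⊕1⊕1⊕1⊕0⊕1⊕1⊕1⊕1 = 1
s16: b16⊕b17⊕b18⊕b19⊕b20⊕b21⊕b22⊕b23⊕b24⊕b25⊕b26⊕b27⊕b28⊕b29⊕b30⊕b31 = 0⊕0⊕1⊕0⊕0⊕0⊕0⊕0⊕1⊕1⊕1⊕0⊕1⊕1⊕1⊕1 = 0
Syndrome (s16...s1) = 01010 → position 10.

10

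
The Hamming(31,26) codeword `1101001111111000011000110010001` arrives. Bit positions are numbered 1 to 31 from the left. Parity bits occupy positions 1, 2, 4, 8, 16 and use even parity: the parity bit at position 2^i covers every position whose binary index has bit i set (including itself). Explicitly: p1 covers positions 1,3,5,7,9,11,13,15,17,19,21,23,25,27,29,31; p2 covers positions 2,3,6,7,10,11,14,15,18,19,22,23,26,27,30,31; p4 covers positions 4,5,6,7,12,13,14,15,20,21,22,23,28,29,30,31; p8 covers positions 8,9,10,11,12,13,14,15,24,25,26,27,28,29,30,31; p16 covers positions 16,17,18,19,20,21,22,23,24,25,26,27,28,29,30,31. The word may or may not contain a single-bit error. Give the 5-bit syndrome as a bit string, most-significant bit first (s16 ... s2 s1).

s1: b1⊕b3⊕b5⊕b7⊕b9⊕b11⊕b13⊕b15⊕b17⊕b19⊕b21⊕b23⊕b25⊕b27⊕b29⊕b31 = 1⊕0⊕0⊕1⊕1⊕1⊕1⊕0⊕0⊕1⊕0⊕1⊕0⊕1⊕0⊕1 = 1
s2: b2⊕b3⊕b6⊕b7⊕b10⊕b11⊕b14⊕b15⊕b18⊕b19⊕b22⊕b23⊕b26⊕b27⊕b30⊕b31 = 1⊕0⊕0⊕1⊕1⊕1⊕0⊕0⊕1⊕1⊕0⊕1⊕0⊕1⊕0⊕1 = 1
s4: b4⊕b5⊕b6⊕b7⊕b12⊕b13⊕b14⊕b15⊕b20⊕b21⊕b22⊕b23⊕b28⊕b29⊕b30⊕b31 = 1⊕0⊕0⊕1⊕1⊕1⊕0⊕0⊕0⊕0⊕0⊕1⊕0⊕0⊕0⊕1 = 0
s8: b8⊕b9⊕b10⊕b11⊕b12⊕b13⊕b14⊕b15⊕b24⊕b25⊕b26⊕b27⊕b28⊕b29⊕b30⊕b31 = 1⊕1⊕1⊕1⊕1⊕1⊕0⊕0⊕1⊕0⊕0⊕1⊕0⊕0⊕0⊕1 = 1
s16: b16⊕b17⊕b18⊕b19⊕b20⊕b21⊕b22⊕b23⊕b24⊕b25⊕b26⊕b27⊕b28⊕b29⊕b30⊕b31 = 0⊕0⊕1⊕1⊕0⊕0⊕0⊕1⊕1⊕0⊕0⊕1⊕0⊕0⊕0⊕1 = 0
Syndrome (s16...s1) = 01011 → position 11.

01011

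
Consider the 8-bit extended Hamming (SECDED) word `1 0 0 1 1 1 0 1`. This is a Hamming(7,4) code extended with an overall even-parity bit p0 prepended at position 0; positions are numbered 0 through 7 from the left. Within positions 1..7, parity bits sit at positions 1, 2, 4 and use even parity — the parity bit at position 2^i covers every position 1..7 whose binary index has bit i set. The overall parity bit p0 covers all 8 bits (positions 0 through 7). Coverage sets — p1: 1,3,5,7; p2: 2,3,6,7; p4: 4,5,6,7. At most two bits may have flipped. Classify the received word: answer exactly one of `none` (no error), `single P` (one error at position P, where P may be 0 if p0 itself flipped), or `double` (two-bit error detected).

s1: b1⊕b3⊕b5⊕b7 = 0⊕1⊕1⊕1 = 1
s2: b2⊕b3⊕b6⊕b7 = 0⊕1⊕0⊕1 = 0
s4: b4⊕b5⊕b6⊕b7 = 1⊕1⊕0⊕1 = 1
Syndrome (s4...s1) = 101 → position 5.
Overall parity (XOR of all 8 bits, including p0): 1⊕0⊕0⊕1⊕1⊕1⊕0⊕1 = 1
Overall=1, syndrome position=5 → single-bit error at position 5.

single 5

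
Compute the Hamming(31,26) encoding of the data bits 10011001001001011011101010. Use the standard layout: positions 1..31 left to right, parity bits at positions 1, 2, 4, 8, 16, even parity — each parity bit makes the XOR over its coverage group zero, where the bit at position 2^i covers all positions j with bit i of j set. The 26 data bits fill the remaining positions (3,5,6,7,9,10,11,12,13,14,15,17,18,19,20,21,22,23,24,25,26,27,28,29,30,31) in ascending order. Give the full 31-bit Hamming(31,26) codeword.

Place data bits at non-power-of-two positions: b3=1, b5=0, b6=0, b7=1, b9=1, b10=0, b11=0, b12=1, b13=0, b14=0, b15=1, b17=0, b18=0, b19=1, b20=0, b21=1, b22=1, b23=0, b24=1, b25=1, b26=1, b27=0, b28=1, b29=0, b30=1, b31=0.
p1 = XOR of data positions {3,5,7,9,11,13,15,17,19,21,23,25,27,29,31} = 1⊕0⊕1⊕1⊕0⊕0⊕1⊕0⊕1⊕1⊕0⊕1⊕0⊕0⊕0 = 1
p2 = XOR of data positions {3,6,7,10,11,14,15,18,19,22,23,26,27,30,31} = 1⊕0⊕1⊕0⊕0⊕0⊕1⊕0⊕1⊕1⊕0⊕1⊕0⊕1⊕0 = 1
p4 = XOR of data positions {5,6,7,12,13,14,15,20,21,22,23,28,29,30,31} = 0⊕0⊕1⊕1⊕0⊕0⊕1⊕0⊕1⊕1⊕0⊕1⊕0⊕1⊕0 = 1
p8 = XOR of data positions {9,10,11,12,13,14,15,24,25,26,27,28,29,30,31} = 1⊕0⊕0⊕1⊕0⊕0⊕1⊕1⊕1⊕1⊕0⊕1⊕0⊕1⊕0 = 0
p16 = XOR of data positions {17,18,19,20,21,22,23,24,25,26,27,28,29,30,31} = 0⊕0⊕1⊕0⊕1⊕1⊕0⊕1⊕1⊕1⊕0⊕1⊕0⊕1⊕0 = 0
Codeword b1..b31 = 1111001010010010001011011101010

1111001010010010001011011101010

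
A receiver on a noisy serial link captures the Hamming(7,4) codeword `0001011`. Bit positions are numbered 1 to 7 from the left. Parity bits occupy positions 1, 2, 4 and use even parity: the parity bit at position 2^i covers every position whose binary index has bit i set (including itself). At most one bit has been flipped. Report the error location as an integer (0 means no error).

5

s1: b1⊕b3⊕b5⊕b7 = 0⊕0⊕0⊕1 = 1
s2: b2⊕b3⊕b6⊕b7 = 0⊕0⊕1⊕1 = 0
s4: b4⊕b5⊕b6⊕b7 = 1⊕0⊕1⊕1 = 1
Syndrome (s4...s1) = 101 → position 5.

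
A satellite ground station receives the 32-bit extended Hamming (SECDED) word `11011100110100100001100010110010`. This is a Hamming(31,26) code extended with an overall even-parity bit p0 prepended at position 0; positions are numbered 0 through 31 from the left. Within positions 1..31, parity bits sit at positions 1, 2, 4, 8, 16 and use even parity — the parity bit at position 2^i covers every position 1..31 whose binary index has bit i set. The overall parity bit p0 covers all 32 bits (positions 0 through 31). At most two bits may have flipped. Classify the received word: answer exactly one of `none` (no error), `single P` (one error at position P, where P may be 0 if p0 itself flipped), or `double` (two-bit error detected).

s1: b1⊕b3⊕b5⊕b7⊕b9⊕b11⊕b13⊕b15⊕b17⊕b19⊕b21⊕b23⊕b25⊕b27⊕b29⊕b31 = 1⊕1⊕1⊕0⊕1⊕1⊕0⊕0⊕0⊕1⊕0⊕0⊕0⊕1⊕0⊕0 = 1
s2: b2⊕b3⊕b6⊕b7⊕b10⊕b11⊕b14⊕b15⊕b18⊕b19⊕b22⊕b23⊕b26⊕b27⊕b30⊕b31 = 0⊕1⊕0⊕0⊕0⊕1⊕1⊕0⊕0⊕1⊕0⊕0⊕1⊕1⊕1⊕0 = 1
s4: b4⊕b5⊕b6⊕b7⊕b12⊕b13⊕b14⊕b15⊕b20⊕b21⊕b22⊕b23⊕b28⊕b29⊕b30⊕b31 = 1⊕1⊕0⊕0⊕0⊕0⊕1⊕0⊕1⊕0⊕0⊕0⊕0⊕0⊕1⊕0 = 1
s8: b8⊕b9⊕b10⊕b11⊕b12⊕b13⊕b14⊕b15⊕b24⊕b25⊕b26⊕b27⊕b28⊕b29⊕b30⊕b31 = 1⊕1⊕0⊕1⊕0⊕0⊕1⊕0⊕1⊕0⊕1⊕1⊕0⊕0⊕1⊕0 = 0
s16: b16⊕b17⊕b18⊕b19⊕b20⊕b21⊕b22⊕b23⊕b24⊕b25⊕b26⊕b27⊕b28⊕b29⊕b30⊕b31 = 0⊕0⊕0⊕1⊕1⊕0⊕0⊕0⊕1⊕0⊕1⊕1⊕0⊕0⊕1⊕0 = 0
Syndrome (s16...s1) = 00111 → position 7.
Overall parity (XOR of all 32 bits, including p0): 1⊕1⊕0⊕1⊕1⊕1⊕0⊕0⊕1⊕1⊕0⊕1⊕0⊕0⊕1⊕0⊕0⊕0⊕0⊕1⊕1⊕0⊕0⊕0⊕1⊕0⊕1⊕1⊕0⊕0⊕1⊕0 = 1
Overall=1, syndrome position=7 → single-bit error at position 7.

single 7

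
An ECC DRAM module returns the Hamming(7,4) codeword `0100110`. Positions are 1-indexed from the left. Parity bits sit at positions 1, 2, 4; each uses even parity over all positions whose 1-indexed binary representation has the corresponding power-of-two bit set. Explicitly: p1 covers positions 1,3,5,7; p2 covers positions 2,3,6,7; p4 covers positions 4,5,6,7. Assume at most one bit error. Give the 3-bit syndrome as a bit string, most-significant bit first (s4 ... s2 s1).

s1: b1⊕b3⊕b5⊕b7 = 0⊕0⊕1⊕0 = 1
s2: b2⊕b3⊕b6⊕b7 = 1⊕0⊕1⊕0 = 0
s4: b4⊕b5⊕b6⊕b7 = 0⊕1⊕1⊕0 = 0
Syndrome (s4...s1) = 001 → position 1.

001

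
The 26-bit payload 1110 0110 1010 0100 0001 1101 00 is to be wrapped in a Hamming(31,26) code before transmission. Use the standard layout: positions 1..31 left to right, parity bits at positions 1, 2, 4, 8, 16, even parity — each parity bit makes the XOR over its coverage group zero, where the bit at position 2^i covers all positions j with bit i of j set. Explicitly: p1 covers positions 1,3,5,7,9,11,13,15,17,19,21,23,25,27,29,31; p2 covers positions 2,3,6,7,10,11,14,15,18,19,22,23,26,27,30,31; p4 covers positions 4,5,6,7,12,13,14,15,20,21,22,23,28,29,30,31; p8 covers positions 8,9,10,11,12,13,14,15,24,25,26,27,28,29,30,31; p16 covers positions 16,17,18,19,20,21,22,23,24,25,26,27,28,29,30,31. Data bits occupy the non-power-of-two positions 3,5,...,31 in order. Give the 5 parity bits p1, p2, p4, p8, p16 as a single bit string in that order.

10101

Place data bits at non-power-of-two positions: b3=1, b5=1, b6=1, b7=0, b9=0, b10=1, b11=1, b12=0, b13=1, b14=0, b15=1, b17=0, b18=0, b19=1, b20=0, b21=0, b22=0, b23=0, b24=0, b25=1, b26=1, b27=1, b28=0, b29=1, b30=0, b31=0.
p1 = XOR of data positions {3,5,7,9,11,13,15,17,19,21,23,25,27,29,31} = 1⊕1⊕0⊕0⊕1⊕1⊕1⊕0⊕1⊕0⊕0⊕1⊕1⊕1⊕0 = 1
p2 = XOR of data positions {3,6,7,10,11,14,15,18,19,22,23,26,27,30,31} = 1⊕1⊕0⊕1⊕1⊕0⊕1⊕0⊕1⊕0⊕0⊕1⊕1⊕0⊕0 = 0
p4 = XOR of data positions {5,6,7,12,13,14,15,20,21,22,23,28,29,30,31} = 1⊕1⊕0⊕0⊕1⊕0⊕1⊕0⊕0⊕0⊕0⊕0⊕1⊕0⊕0 = 1
p8 = XOR of data positions {9,10,11,12,13,14,15,24,25,26,27,28,29,30,31} = 0⊕1⊕1⊕0⊕1⊕0⊕1⊕0⊕1⊕1⊕1⊕0⊕1⊕0⊕0 = 0
p16 = XOR of data positions {17,18,19,20,21,22,23,24,25,26,27,28,29,30,31} = 0⊕0⊕1⊕0⊕0⊕0⊕0⊕0⊕1⊕1⊕1⊕0⊕1⊕0⊕0 = 1
Parity bits p1,p2,p4,p8,p16 = 10101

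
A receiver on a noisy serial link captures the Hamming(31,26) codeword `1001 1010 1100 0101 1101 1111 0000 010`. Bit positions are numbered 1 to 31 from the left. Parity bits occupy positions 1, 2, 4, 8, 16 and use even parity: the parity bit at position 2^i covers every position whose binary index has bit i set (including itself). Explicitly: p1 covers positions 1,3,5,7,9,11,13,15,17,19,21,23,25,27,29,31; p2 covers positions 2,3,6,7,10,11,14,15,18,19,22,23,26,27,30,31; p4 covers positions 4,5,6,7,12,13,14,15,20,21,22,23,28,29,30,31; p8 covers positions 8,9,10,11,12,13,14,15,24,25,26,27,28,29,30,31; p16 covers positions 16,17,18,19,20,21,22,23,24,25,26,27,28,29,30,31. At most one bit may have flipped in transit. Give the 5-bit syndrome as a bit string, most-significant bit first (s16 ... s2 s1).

11111

s1: b1⊕b3⊕b5⊕b7⊕b9⊕b11⊕b13⊕b15⊕b17⊕b19⊕b21⊕b23⊕b25⊕b27⊕b29⊕b31 = 1⊕0⊕1⊕1⊕1⊕0⊕0⊕0⊕1⊕0⊕1⊕1⊕0⊕0⊕0⊕0 = 1
s2: b2⊕b3⊕b6⊕b7⊕b10⊕b11⊕b14⊕b15⊕b18⊕b19⊕b22⊕b23⊕b26⊕b27⊕b30⊕b31 = 0⊕0⊕0⊕1⊕1⊕0⊕1⊕0⊕1⊕0⊕1⊕1⊕0⊕0⊕1⊕0 = 1
s4: b4⊕b5⊕b6⊕b7⊕b12⊕b13⊕b14⊕b15⊕b20⊕b21⊕b22⊕b23⊕b28⊕b29⊕b30⊕b31 = 1⊕1⊕0⊕1⊕0⊕0⊕1⊕0⊕1⊕1⊕1⊕1⊕0⊕0⊕1⊕0 = 1
s8: b8⊕b9⊕b10⊕b11⊕b12⊕b13⊕b14⊕b15⊕b24⊕b25⊕b26⊕b27⊕b28⊕b29⊕b30⊕b31 = 0⊕1⊕1⊕0⊕0⊕0⊕1⊕0⊕1⊕0⊕0⊕0⊕0⊕0⊕1⊕0 = 1
s16: b16⊕b17⊕b18⊕b19⊕b20⊕b21⊕b22⊕b23⊕b24⊕b25⊕b26⊕b27⊕b28⊕b29⊕b30⊕b31 = 1⊕1⊕1⊕0⊕1⊕1⊕1⊕1⊕1⊕0⊕0⊕0⊕0⊕0⊕1⊕0 = 1
Syndrome (s16...s1) = 11111 → position 31.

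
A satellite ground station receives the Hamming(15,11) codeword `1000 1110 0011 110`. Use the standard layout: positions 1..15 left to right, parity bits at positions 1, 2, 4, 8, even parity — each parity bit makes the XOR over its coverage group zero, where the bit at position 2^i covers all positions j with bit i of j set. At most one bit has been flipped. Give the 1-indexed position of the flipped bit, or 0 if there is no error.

s1: b1⊕b3⊕b5⊕b7⊕b9⊕b11⊕b13⊕b15 = 1⊕0⊕1⊕1⊕0⊕1⊕1⊕0 = 1
s2: b2⊕b3⊕b6⊕b7⊕b10⊕b11⊕b14⊕b15 = 0⊕0⊕1⊕1⊕0⊕1⊕1⊕0 = 0
s4: b4⊕b5⊕b6⊕b7⊕b12⊕b13⊕b14⊕b15 = 0⊕1⊕1⊕1⊕1⊕1⊕1⊕0 = 0
s8: b8⊕b9⊕b10⊕b11⊕b12⊕b13⊕b14⊕b15 = 0⊕0⊕0⊕1⊕1⊕1⊕1⊕0 = 0
Syndrome (s8...s1) = 0001 → position 1.

1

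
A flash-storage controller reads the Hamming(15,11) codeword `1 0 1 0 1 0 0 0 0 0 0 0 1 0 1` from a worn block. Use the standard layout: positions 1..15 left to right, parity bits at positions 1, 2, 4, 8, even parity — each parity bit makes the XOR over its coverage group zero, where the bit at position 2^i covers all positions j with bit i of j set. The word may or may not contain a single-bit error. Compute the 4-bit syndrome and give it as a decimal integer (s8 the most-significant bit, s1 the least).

s1: b1⊕b3⊕b5⊕b7⊕b9⊕b11⊕b13⊕b15 = 1⊕1⊕1⊕0⊕0⊕0⊕1⊕1 = 1
s2: b2⊕b3⊕b6⊕b7⊕b10⊕b11⊕b14⊕b15 = 0⊕1⊕0⊕0⊕0⊕0⊕0⊕1 = 0
s4: b4⊕b5⊕b6⊕b7⊕b12⊕b13⊕b14⊕b15 = 0⊕1⊕0⊕0⊕0⊕1⊕0⊕1 = 1
s8: b8⊕b9⊕b10⊕b11⊕b12⊕b13⊕b14⊕b15 = 0⊕0⊕0⊕0⊕0⊕1⊕0⊕1 = 0
Syndrome (s8...s1) = 0101 → position 5.

5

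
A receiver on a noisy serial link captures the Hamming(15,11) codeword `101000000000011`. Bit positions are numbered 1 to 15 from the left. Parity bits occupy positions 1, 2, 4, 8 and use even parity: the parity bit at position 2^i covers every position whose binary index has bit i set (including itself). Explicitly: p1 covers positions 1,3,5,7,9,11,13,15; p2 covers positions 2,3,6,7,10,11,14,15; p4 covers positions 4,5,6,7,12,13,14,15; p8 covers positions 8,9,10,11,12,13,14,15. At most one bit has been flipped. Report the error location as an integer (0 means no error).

s1: b1⊕b3⊕b5⊕b7⊕b9⊕b11⊕b13⊕b15 = 1⊕1⊕0⊕0⊕0⊕0⊕0⊕1 = 1
s2: b2⊕b3⊕b6⊕b7⊕b10⊕b11⊕b14⊕b15 = 0⊕1⊕0⊕0⊕0⊕0⊕1⊕1 = 1
s4: b4⊕b5⊕b6⊕b7⊕b12⊕b13⊕b14⊕b15 = 0⊕0⊕0⊕0⊕0⊕0⊕1⊕1 = 0
s8: b8⊕b9⊕b10⊕b11⊕b12⊕b13⊕b14⊕b15 = 0⊕0⊕0⊕0⊕0⊕0⊕1⊕1 = 0
Syndrome (s8...s1) = 0011 → position 3.

3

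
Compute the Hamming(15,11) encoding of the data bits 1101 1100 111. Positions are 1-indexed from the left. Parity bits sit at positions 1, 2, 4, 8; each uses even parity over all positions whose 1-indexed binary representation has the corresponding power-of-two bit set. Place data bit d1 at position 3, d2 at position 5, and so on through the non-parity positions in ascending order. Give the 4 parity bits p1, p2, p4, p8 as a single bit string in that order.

Place data bits at non-power-of-two positions: b3=1, b5=1, b6=0, b7=1, b9=1, b10=1, b11=0, b12=0, b13=1, b14=1, b15=1.
p1 = XOR of data positions {3,5,7,9,11,13,15} = 1⊕1⊕1⊕1⊕0⊕1⊕1 = 0
p2 = XOR of data positions {3,6,7,10,11,14,15} = 1⊕0⊕1⊕1⊕0⊕1⊕1 = 1
p4 = XOR of data positions {5,6,7,12,13,14,15} = 1⊕0⊕1⊕0⊕1⊕1⊕1 = 1
p8 = XOR of data positions {9,10,11,12,13,14,15} = 1⊕1⊕0⊕0⊕1⊕1⊕1 = 1
Parity bits p1,p2,p4,p8 = 0111

0111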